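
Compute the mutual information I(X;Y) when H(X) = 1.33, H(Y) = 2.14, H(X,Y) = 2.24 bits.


I(X;Y) = H(X) + H(Y) - H(X,Y) = 1.33 + 2.14 - 2.24 = 1.23

1.23 bits


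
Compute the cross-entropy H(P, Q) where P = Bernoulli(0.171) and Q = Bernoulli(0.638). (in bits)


H(P,Q) = -p*log2(q) - (1-p)*log2(1-q). -0.171*log2(0.638) = 0.110872; -0.829*log2(0.362) = 1.215263. H(P,Q) = 0.110872 + 1.215263 = 1.3261

1.3261 bits


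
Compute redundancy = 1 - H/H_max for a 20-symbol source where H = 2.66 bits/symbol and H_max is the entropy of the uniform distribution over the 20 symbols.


H_max = log2(K) = log2(20) = 4.3219 bits/symbol. Redundancy = 1 - H/H_max = 1 - 2.66/4.3219 = 1 - 0.6155 = 0.3845

0.3845


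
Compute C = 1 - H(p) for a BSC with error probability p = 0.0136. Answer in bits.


H(p) = -p*log2(p) - (1-p)*log2(1-p) = -0.0136*log2(0.0136) - 0.9864*log2(0.9864) = 0.084323 + 0.019487 = 0.1038. C = 1 - H(p) = 1 - 0.1038 = 0.8962

0.8962 bits


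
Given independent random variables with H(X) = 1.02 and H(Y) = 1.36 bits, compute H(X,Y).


For independent variables, H(X,Y) = H(X) + H(Y) = 1.02 + 1.36 = 2.38

2.38 bits


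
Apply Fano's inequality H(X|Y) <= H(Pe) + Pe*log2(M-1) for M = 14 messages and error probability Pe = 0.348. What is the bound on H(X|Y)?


H(Pe) = -Pe*log2(Pe) - (1-Pe)*log2(1-Pe) = -0.348*log2(0.348) - 0.652*log2(0.652) = 0.529949 + 0.402321 = 0.9323. Pe*log2(M-1) = 0.348*log2(13) = 1.287753. Bound = H(Pe) + Pe*log2(M-1) = 0.529949 + 0.402321 + 1.287753 = 2.22

2.22 bits


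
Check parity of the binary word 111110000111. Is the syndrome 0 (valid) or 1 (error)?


Syndrome = XOR of all bits = 1 XOR 1 XOR 1 XOR 1 XOR 1 XOR 0 XOR 0 XOR 0 XOR 0 XOR 1 XOR 1 XOR 1 = 0

0


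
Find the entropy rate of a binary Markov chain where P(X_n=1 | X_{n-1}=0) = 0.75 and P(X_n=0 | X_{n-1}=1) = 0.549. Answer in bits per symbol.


Stationary distribution: pi_0 = p10/(p01+p10) = 0.4226, pi_1 = 0.5774. Entropy rate H' = pi_0*H(p01) + pi_1*H(p10) = 0.4226*0.8113 + 0.5774*0.9931 = 0.9162

0.9162 bits/symbol


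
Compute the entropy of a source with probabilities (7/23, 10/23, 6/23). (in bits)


H = -sum(p_i * log2(p_i)). Terms: -(7/23)*log2(7/23) = 0.522324; -(10/23)*log2(10/23) = 0.522450; -(6/23)*log2(6/23) = 0.505722. H = 0.522324 + 0.522450 + 0.505722 = 1.5505

1.5505 bits


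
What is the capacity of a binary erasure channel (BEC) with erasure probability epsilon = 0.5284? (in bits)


C = 1 - epsilon = 1 - 0.5284 = 0.4716

0.4716 bits


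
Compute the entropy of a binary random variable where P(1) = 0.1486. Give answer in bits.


H = -p*log2(p) - (1-p)*log2(1-p). -0.1486*log2(0.1486) = 0.408723; -0.8514*log2(0.8514) = 0.197602. H = 0.408723 + 0.197602 = 0.6063

0.6063 bits


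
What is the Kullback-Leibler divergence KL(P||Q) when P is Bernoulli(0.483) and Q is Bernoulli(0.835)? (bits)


KL = p*log2(p/q) + (1-p)*log2((1-p)/(1-q)) = 0.483*log2(0.483/0.835) + 0.517*log2(0.517/0.165) = 0.4704

0.4704 bits


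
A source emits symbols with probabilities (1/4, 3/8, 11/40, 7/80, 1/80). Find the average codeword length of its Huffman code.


Huffman construction (repeatedly merge the two least-probable nodes; each merge adds 1 bit to every symbol beneath it): 1/80 + 7/80 = 1/10; 1/10 + 1/4 = 7/20; 11/40 + 7/20 = 5/8; 3/8 + 5/8 = 1. Resulting codeword lengths (in the order the probabilities were given): (3, 1, 2, 4, 4). L_avg = sum(p_i * l_i) = 1/4*3 + 3/8*1 + 11/40*2 + 7/80*4 + 1/80*4 = 83/40 = 2.075

2.075 bits


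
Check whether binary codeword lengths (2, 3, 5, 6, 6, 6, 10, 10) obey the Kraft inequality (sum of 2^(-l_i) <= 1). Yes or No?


Kraft sum = sum(2^(-l_i)) = 0.4551, need <= 1. Result: satisfied (a binary prefix-free code with these lengths exists)

Yes


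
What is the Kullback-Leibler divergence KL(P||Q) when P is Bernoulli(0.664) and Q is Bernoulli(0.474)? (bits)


KL = p*log2(p/q) + (1-p)*log2((1-p)/(1-q)) = 0.664*log2(0.664/0.474) + 0.336*log2(0.336/0.526) = 0.1056

0.1056 bits


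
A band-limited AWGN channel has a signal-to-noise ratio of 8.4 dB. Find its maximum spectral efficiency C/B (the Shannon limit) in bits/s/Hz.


SNR_linear = 10^(8.4/10) = 6.9183; C/B = log2(1 + SNR_linear) = log2(1 + 6.9183) = 2.9852

2.9852 bits/s/Hz


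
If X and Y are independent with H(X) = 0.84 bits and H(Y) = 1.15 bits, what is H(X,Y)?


For independent variables, H(X,Y) = H(X) + H(Y) = 0.84 + 1.15 = 1.99

1.99 bits


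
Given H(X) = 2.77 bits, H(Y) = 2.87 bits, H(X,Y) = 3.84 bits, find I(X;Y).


I(X;Y) = H(X) + H(Y) - H(X,Y) = 2.77 + 2.87 - 3.84 = 1.8

1.8 bits


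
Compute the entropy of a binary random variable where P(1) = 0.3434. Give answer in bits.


H = -p*log2(p) - (1-p)*log2(1-p). -0.3434*log2(0.3434) = 0.529536; -0.6566*log2(0.6566) = 0.398499. H = 0.529536 + 0.398499 = 0.928

0.928 bits


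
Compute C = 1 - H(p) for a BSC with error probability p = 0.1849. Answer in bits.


H(p) = -p*log2(p) - (1-p)*log2(1-p) = -0.1849*log2(0.1849) - 0.8151*log2(0.8151) = 0.450265 + 0.240415 = 0.6907. C = 1 - H(p) = 1 - 0.6907 = 0.3093

0.3093 bits


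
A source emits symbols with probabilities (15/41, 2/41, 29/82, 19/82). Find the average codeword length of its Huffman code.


Huffman construction (repeatedly merge the two least-probable nodes; each merge adds 1 bit to every symbol beneath it): 2/41 + 19/82 = 23/82; 23/82 + 29/82 = 26/41; 15/41 + 26/41 = 1. Resulting codeword lengths (in the order the probabilities were given): (1, 3, 2, 3). L_avg = sum(p_i * l_i) = 15/41*1 + 2/41*3 + 29/82*2 + 19/82*3 = 157/82 = 1.9146

1.9146 bits


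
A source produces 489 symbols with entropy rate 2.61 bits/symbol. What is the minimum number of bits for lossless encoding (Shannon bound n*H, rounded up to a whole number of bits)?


Minimum bits >= n * H = 489 * 2.61 = 1276.29, rounded up to a whole number of bits = 1277

1277 bits


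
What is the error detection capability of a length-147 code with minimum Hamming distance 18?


Detection capability = d_min - 1 = 18 - 1 = 17

17 errors


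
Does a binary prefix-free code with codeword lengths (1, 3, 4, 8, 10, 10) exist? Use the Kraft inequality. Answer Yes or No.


Kraft sum = sum(2^(-l_i)) = 0.6934, need <= 1. Result: satisfied (a binary prefix-free code with these lengths exists)

Yes


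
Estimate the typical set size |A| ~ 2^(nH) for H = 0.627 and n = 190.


log2|A_typical| = nH = 190 * 0.627 = 119.13, so |A_typical| ~ 2^119.13 = 7.273e+35

7.273e+35


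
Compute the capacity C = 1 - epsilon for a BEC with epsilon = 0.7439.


C = 1 - epsilon = 1 - 0.7439 = 0.2561

0.2561 bits


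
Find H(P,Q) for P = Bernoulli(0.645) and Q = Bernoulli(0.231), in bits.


H(P,Q) = -p*log2(q) - (1-p)*log2(1-q). -0.645*log2(0.231) = 1.363553; -0.355*log2(0.769) = 0.134525. H(P,Q) = 1.363553 + 0.134525 = 1.4981

1.4981 bits


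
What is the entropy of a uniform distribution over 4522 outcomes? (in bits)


H = log2(n) = log2(4522) = 12.1427

12.1427 bits


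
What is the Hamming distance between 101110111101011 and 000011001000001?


Count differing positions: ^ . ^ ^ . ^ ^ ^ . ^ . ^ . ^ . = 9 differences

9


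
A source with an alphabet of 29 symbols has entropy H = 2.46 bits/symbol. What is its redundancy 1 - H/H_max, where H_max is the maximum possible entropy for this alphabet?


H_max = log2(K) = log2(29) = 4.858 bits/symbol. Redundancy = 1 - H/H_max = 1 - 2.46/4.858 = 1 - 0.5064 = 0.4936

0.4936


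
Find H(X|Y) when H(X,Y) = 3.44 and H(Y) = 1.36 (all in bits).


H(X|Y) = H(X,Y) - H(Y) = 3.44 - 1.36 = 2.08

2.08 bits


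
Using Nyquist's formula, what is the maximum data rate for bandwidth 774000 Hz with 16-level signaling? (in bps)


Rate = 2 * B * log2(M) = 2 * 774000 * 4.0 = 6192000.0

6192000.0 bps


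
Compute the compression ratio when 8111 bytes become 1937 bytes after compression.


Ratio = original / compressed = 8111 / 1937 = 4.1874

4.1874


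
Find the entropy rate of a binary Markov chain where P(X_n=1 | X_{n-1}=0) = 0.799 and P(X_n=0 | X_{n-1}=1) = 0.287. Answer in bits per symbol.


Stationary distribution: pi_0 = p10/(p01+p10) = 0.2643, pi_1 = 0.7357. Entropy rate H' = pi_0*H(p01) + pi_1*H(p10) = 0.2643*0.7239 + 0.7357*0.8648 = 0.8276

0.8276 bits/symbol


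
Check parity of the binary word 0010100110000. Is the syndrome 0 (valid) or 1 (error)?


Syndrome = XOR of all bits = 0 XOR 0 XOR 1 XOR 0 XOR 1 XOR 0 XOR 0 XOR 1 XOR 1 XOR 0 XOR 0 XOR 0 XOR 0 = 0

0


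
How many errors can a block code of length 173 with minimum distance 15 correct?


Correction capability = floor((d-1)/2) = floor((15-1)/2) = 7

7 errors


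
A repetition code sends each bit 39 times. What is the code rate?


Rate = k/n = 1/39

1/39


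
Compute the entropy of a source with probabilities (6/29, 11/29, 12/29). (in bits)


H = -sum(p_i * log2(p_i)). Terms: -(6/29)*log2(6/29) = 0.470280; -(11/29)*log2(11/29) = 0.530484; -(12/29)*log2(12/29) = 0.526766. H = 0.470280 + 0.530484 + 0.526766 = 1.5275

1.5275 bits


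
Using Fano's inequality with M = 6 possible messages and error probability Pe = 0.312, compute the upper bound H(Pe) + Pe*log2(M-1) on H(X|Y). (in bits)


H(Pe) = -Pe*log2(Pe) - (1-Pe)*log2(1-Pe) = -0.312*log2(0.312) - 0.688*log2(0.688) = 0.524279 + 0.371189 = 0.8955. Pe*log2(M-1) = 0.312*log2(5) = 0.724442. Bound = H(Pe) + Pe*log2(M-1) = 0.524279 + 0.371189 + 0.724442 = 1.6199

1.6199 bits


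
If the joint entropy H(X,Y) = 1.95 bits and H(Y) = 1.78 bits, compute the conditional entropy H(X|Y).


H(X|Y) = H(X,Y) - H(Y) = 1.95 - 1.78 = 0.17

0.17 bits


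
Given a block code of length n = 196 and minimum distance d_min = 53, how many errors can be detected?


Detection capability = d_min - 1 = 53 - 1 = 52

52 errors


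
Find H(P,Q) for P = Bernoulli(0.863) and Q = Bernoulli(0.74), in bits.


H(P,Q) = -p*log2(q) - (1-p)*log2(1-q). -0.863*log2(0.74) = 0.374890; -0.137*log2(0.26) = 0.266248. H(P,Q) = 0.374890 + 0.266248 = 0.6411

0.6411 bits


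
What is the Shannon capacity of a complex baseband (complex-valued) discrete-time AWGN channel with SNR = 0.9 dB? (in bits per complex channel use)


SNR_linear = 10^(0.9/10) = 1.2303; C = log2(1 + SNR_linear) = log2(1 + 1.2303) = 1.1572

1.1572 bits/channel use


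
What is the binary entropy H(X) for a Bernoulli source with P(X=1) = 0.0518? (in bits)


H = -p*log2(p) - (1-p)*log2(1-p). -0.0518*log2(0.0518) = 0.221233; -0.9482*log2(0.9482) = 0.072762. H = 0.221233 + 0.072762 = 0.294

0.294 bits


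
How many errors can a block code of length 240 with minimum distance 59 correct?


Correction capability = floor((d-1)/2) = floor((59-1)/2) = 29

29 errors


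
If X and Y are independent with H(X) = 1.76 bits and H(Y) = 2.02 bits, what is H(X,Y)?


For independent variables, H(X,Y) = H(X) + H(Y) = 1.76 + 2.02 = 3.78

3.78 bits


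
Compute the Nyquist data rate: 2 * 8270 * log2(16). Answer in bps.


Rate = 2 * B * log2(M) = 2 * 8270 * 4.0 = 66160.0

66160.0 bps


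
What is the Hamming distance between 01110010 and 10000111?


Count differing positions: ^ ^ ^ ^ . ^ . ^ = 6 differences

6


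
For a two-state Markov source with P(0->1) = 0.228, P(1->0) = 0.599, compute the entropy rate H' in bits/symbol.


Stationary distribution: pi_0 = p10/(p01+p10) = 0.7243, pi_1 = 0.2757. Entropy rate H' = pi_0*H(p01) + pi_1*H(p10) = 0.7243*0.7745 + 0.2757*0.9715 = 0.8288

0.8288 bits/symbol


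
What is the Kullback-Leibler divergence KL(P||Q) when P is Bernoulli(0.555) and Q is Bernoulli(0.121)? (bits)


KL = p*log2(p/q) + (1-p)*log2((1-p)/(1-q)) = 0.555*log2(0.555/0.121) + 0.445*log2(0.445/0.879) = 0.7826

0.7826 bits


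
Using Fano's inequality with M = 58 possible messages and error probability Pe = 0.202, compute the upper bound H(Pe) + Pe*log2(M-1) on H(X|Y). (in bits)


H(Pe) = -Pe*log2(Pe) - (1-Pe)*log2(1-Pe) = -0.202*log2(0.202) - 0.798*log2(0.798) = 0.466130 + 0.259780 = 0.7259. Pe*log2(M-1) = 0.202*log2(57) = 1.178244. Bound = H(Pe) + Pe*log2(M-1) = 0.466130 + 0.259780 + 1.178244 = 1.9042

1.9042 bits


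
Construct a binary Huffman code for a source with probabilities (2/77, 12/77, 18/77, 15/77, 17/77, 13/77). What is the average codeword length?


Huffman construction (repeatedly merge the two least-probable nodes; each merge adds 1 bit to every symbol beneath it): 2/77 + 12/77 = 2/11; 13/77 + 2/11 = 27/77; 15/77 + 17/77 = 32/77; 18/77 + 27/77 = 45/77; 32/77 + 45/77 = 1. Resulting codeword lengths (in the order the probabilities were given): (4, 4, 2, 2, 2, 3). L_avg = sum(p_i * l_i) = 2/77*4 + 12/77*4 + 18/77*2 + 15/77*2 + 17/77*2 + 13/77*3 = 195/77 = 2.5325

2.5325 bits


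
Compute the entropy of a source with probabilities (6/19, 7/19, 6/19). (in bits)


H = -sum(p_i * log2(p_i)). Terms: -(6/19)*log2(6/19) = 0.525147; -(7/19)*log2(7/19) = 0.530737; -(6/19)*log2(6/19) = 0.525147. H = 0.525147 + 0.530737 + 0.525147 = 1.581

1.581 bits


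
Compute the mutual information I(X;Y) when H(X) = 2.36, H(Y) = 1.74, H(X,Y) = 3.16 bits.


I(X;Y) = H(X) + H(Y) - H(X,Y) = 2.36 + 1.74 - 3.16 = 0.94

0.94 bits


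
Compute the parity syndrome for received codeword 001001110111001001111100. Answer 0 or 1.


Syndrome = XOR of all bits = 0 XOR 0 XOR 1 XOR 0 XOR 0 XOR 1 XOR 1 XOR 1 XOR 0 XOR 1 XOR 1 XOR 1 XOR 0 XOR 0 XOR 1 XOR 0 XOR 0 XOR 1 XOR 1 XOR 1 XOR 1 XOR 1 XOR 0 XOR 0 = 1

1


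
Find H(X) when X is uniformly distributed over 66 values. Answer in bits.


H = log2(n) = log2(66) = 6.0444

6.0444 bits


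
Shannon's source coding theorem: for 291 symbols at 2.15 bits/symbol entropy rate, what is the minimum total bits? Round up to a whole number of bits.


Minimum bits >= n * H = 291 * 2.15 = 625.65, rounded up to a whole number of bits = 626

626 bits


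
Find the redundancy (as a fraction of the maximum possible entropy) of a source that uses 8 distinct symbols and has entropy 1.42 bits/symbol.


H_max = log2(K) = log2(8) = 3.0 bits/symbol. Redundancy = 1 - H/H_max = 1 - 1.42/3.0 = 1 - 0.4733 = 0.5267

0.5267


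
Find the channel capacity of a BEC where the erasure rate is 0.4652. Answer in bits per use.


C = 1 - epsilon = 1 - 0.4652 = 0.5348

0.5348 bits


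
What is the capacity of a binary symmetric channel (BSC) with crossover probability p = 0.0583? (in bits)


H(p) = -p*log2(p) - (1-p)*log2(1-p) = -0.0583*log2(0.0583) - 0.9417*log2(0.9417) = 0.239051 + 0.081608 = 0.3207. C = 1 - H(p) = 1 - 0.3207 = 0.6793

0.6793 bits


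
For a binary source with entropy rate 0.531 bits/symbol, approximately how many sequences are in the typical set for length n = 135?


log2|A_typical| = nH = 135 * 0.531 = 71.685, so |A_typical| ~ 2^71.685 = 3.796e+21

3.796e+21


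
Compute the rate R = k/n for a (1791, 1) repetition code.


Rate = k/n = 1/1791

1/1791


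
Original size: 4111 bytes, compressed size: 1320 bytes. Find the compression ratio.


Ratio = original / compressed = 4111 / 1320 = 3.1144

3.1144


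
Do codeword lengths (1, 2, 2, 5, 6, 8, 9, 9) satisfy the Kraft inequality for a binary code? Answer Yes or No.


Kraft sum = sum(2^(-l_i)) = 1.0547, need <= 1. Result: violated (a binary prefix-free code with these lengths cannot exist)

No


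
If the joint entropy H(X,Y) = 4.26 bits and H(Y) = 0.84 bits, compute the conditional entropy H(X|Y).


H(X|Y) = H(X,Y) - H(Y) = 4.26 - 0.84 = 3.42

3.42 bits


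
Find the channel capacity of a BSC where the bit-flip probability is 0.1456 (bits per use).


H(p) = -p*log2(p) - (1-p)*log2(1-p) = -0.1456*log2(0.1456) - 0.8544*log2(0.8544) = 0.404756 + 0.193963 = 0.5987. C = 1 - H(p) = 1 - 0.5987 = 0.4013

0.4013 bits


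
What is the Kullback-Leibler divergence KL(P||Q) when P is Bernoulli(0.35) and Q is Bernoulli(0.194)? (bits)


KL = p*log2(p/q) + (1-p)*log2((1-p)/(1-q)) = 0.35*log2(0.35/0.194) + 0.65*log2(0.65/0.806) = 0.0962

0.0962 bits


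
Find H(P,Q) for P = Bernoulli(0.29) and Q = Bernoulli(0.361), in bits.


H(P,Q) = -p*log2(q) - (1-p)*log2(1-q). -0.29*log2(0.361) = 0.426279; -0.71*log2(0.639) = 0.458740. H(P,Q) = 0.426279 + 0.458740 = 0.885

0.885 bits


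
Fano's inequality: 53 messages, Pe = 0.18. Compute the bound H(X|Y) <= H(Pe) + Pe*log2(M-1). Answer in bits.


H(Pe) = -Pe*log2(Pe) - (1-Pe)*log2(1-Pe) = -0.18*log2(0.18) - 0.82*log2(0.82) = 0.445308 + 0.234769 = 0.6801. Pe*log2(M-1) = 0.18*log2(52) = 1.026079. Bound = H(Pe) + Pe*log2(M-1) = 0.445308 + 0.234769 + 1.026079 = 1.7062

1.7062 bits


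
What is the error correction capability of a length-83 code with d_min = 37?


Correction capability = floor((d-1)/2) = floor((37-1)/2) = 18

18 errors


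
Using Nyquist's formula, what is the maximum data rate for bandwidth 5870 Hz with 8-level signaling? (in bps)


Rate = 2 * B * log2(M) = 2 * 5870 * 3.0 = 35220.0

35220.0 bps


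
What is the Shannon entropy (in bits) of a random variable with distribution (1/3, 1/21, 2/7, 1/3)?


H = -sum(p_i * log2(p_i)). Terms: -(1/3)*log2(1/3) = 0.528321; -(1/21)*log2(1/21) = 0.209158; -(2/7)*log2(2/7) = 0.516387; -(1/3)*log2(1/3) = 0.528321. H = 0.528321 + 0.209158 + 0.516387 + 0.528321 = 1.7822

1.7822 bits


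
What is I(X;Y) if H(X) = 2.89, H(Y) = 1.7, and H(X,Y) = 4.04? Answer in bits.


I(X;Y) = H(X) + H(Y) - H(X,Y) = 2.89 + 1.7 - 4.04 = 0.55

0.55 bits


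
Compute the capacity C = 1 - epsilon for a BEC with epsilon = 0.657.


C = 1 - epsilon = 1 - 0.657 = 0.343

0.343 bits


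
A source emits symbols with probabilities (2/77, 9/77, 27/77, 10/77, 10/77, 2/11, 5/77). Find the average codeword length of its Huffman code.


Huffman construction (repeatedly merge the two least-probable nodes; each merge adds 1 bit to every symbol beneath it): 2/77 + 5/77 = 1/11; 1/11 + 9/77 = 16/77; 10/77 + 10/77 = 20/77; 2/11 + 16/77 = 30/77; 20/77 + 27/77 = 47/77; 30/77 + 47/77 = 1. Resulting codeword lengths (in the order the probabilities were given): (4, 3, 2, 3, 3, 2, 4). L_avg = sum(p_i * l_i) = 2/77*4 + 9/77*3 + 27/77*2 + 10/77*3 + 10/77*3 + 2/11*2 + 5/77*4 = 197/77 = 2.5584

2.5584 bits


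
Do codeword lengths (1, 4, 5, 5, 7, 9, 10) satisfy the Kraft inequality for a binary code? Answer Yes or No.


Kraft sum = sum(2^(-l_i)) = 0.6357, need <= 1. Result: satisfied (a binary prefix-free code with these lengths exists)

Yes


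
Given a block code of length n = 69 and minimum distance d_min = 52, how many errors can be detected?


Detection capability = d_min - 1 = 52 - 1 = 51

51 errors


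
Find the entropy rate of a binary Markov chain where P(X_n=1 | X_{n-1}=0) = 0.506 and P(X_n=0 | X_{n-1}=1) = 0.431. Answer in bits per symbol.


Stationary distribution: pi_0 = p10/(p01+p10) = 0.46, pi_1 = 0.54. Entropy rate H' = pi_0*H(p01) + pi_1*H(p10) = 0.46*0.9999 + 0.54*0.9862 = 0.9925

0.9925 bits/symbol


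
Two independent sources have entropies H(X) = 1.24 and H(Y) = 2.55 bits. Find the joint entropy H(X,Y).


For independent variables, H(X,Y) = H(X) + H(Y) = 1.24 + 2.55 = 3.79

3.79 bits


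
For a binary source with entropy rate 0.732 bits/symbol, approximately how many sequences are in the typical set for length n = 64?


log2|A_typical| = nH = 64 * 0.732 = 46.848, so |A_typical| ~ 2^46.848 = 1.267e+14

1.267e+14


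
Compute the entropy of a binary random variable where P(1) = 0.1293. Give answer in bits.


H = -p*log2(p) - (1-p)*log2(1-p). -0.1293*log2(0.1293) = 0.381591; -0.8707*log2(0.8707) = 0.173924. H = 0.381591 + 0.173924 = 0.5555

0.5555 bits


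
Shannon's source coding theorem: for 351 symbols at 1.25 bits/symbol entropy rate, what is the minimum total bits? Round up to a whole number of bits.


Minimum bits >= n * H = 351 * 1.25 = 438.75, rounded up to a whole number of bits = 439

439 bits


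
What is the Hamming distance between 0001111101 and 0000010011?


Count differing positions: . . . ^ ^ . ^ ^ ^ . = 5 differences

5


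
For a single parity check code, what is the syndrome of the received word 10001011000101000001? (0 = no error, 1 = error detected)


Syndrome = XOR of all bits = 1 XOR 0 XOR 0 XOR 0 XOR 1 XOR 0 XOR 1 XOR 1 XOR 0 XOR 0 XOR 0 XOR 1 XOR 0 XOR 1 XOR 0 XOR 0 XOR 0 XOR 0 XOR 0 XOR 1 = 1

1


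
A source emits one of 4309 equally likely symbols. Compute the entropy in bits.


H = log2(n) = log2(4309) = 12.0731

12.0731 bits


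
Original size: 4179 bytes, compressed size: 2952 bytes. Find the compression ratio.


Ratio = original / compressed = 4179 / 2952 = 1.4157

1.4157


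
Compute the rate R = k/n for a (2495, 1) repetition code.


Rate = k/n = 1/2495

1/2495


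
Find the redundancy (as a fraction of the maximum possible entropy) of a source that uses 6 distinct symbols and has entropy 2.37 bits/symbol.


H_max = log2(K) = log2(6) = 2.585 bits/symbol. Redundancy = 1 - H/H_max = 1 - 2.37/2.585 = 1 - 0.9168 = 0.0832

0.0832


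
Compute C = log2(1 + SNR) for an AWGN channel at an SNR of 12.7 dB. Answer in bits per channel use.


SNR_linear = 10^(12.7/10) = 18.6209; C = log2(1 + SNR_linear) = log2(1 + 18.6209) = 4.2943

4.2943 bits/channel use


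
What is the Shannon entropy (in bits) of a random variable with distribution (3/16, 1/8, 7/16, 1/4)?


H = -sum(p_i * log2(p_i)). Terms: -(3/16)*log2(3/16) = 0.452820; -(1/8)*log2(1/8) = 0.375000; -(7/16)*log2(7/16) = 0.521782; -(1/4)*log2(1/4) = 0.500000. H = 0.452820 + 0.375000 + 0.521782 + 0.500000 = 1.8496

1.8496 bits


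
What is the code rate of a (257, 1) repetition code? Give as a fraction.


Rate = k/n = 1/257

1/257


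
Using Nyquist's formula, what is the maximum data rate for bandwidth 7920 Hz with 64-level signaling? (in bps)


Rate = 2 * B * log2(M) = 2 * 7920 * 6.0 = 95040.0

95040.0 bps


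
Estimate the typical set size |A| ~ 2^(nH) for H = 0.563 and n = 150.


log2|A_typical| = nH = 150 * 0.563 = 84.45, so |A_typical| ~ 2^84.45 = 2.642e+25

2.642e+25


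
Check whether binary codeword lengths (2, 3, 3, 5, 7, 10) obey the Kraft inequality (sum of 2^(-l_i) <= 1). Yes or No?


Kraft sum = sum(2^(-l_i)) = 0.54, need <= 1. Result: satisfied (a binary prefix-free code with these lengths exists)

Yes


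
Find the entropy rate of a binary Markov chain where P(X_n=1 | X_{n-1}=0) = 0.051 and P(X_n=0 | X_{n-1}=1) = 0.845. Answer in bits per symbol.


Stationary distribution: pi_0 = p10/(p01+p10) = 0.9431, pi_1 = 0.0569. Entropy rate H' = pi_0*H(p01) + pi_1*H(p10) = 0.9431*0.2906 + 0.0569*0.6222 = 0.3095

0.3095 bits/symbol


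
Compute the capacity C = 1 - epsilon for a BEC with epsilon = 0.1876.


C = 1 - epsilon = 1 - 0.1876 = 0.8124

0.8124 bits


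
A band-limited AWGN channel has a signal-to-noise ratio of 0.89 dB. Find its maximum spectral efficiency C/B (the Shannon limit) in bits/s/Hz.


SNR_linear = 10^(0.89/10) = 1.2274; C/B = log2(1 + SNR_linear) = log2(1 + 1.2274) = 1.1554

1.1554 bits/s/Hz


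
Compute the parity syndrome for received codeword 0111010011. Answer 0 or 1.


Syndrome = XOR of all bits = 0 XOR 1 XOR 1 XOR 1 XOR 0 XOR 1 XOR 0 XOR 0 XOR 1 XOR 1 = 0

0


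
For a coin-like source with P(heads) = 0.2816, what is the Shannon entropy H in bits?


H = -p*log2(p) - (1-p)*log2(1-p). -0.2816*log2(0.2816) = 0.514844; -0.7184*log2(0.7184) = 0.342778. H = 0.514844 + 0.342778 = 0.8576

0.8576 bits


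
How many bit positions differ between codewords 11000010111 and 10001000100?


Count differing positions: . ^ . . ^ . ^ . . ^ ^ = 5 differences

5


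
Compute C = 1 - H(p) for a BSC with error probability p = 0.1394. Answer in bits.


H(p) = -p*log2(p) - (1-p)*log2(1-p) = -0.1394*log2(0.1394) - 0.8606*log2(0.8606) = 0.396272 + 0.186393 = 0.5827. C = 1 - H(p) = 1 - 0.5827 = 0.4173

0.4173 bits


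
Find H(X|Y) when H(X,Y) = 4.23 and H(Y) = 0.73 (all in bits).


H(X|Y) = H(X,Y) - H(Y) = 4.23 - 0.73 = 3.5

3.5 bits


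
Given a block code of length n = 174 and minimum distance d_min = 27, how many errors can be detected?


Detection capability = d_min - 1 = 27 - 1 = 26

26 errors


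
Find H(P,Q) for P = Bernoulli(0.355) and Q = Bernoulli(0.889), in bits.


H(P,Q) = -p*log2(q) - (1-p)*log2(1-q). -0.355*log2(0.889) = 0.060259; -0.645*log2(0.111) = 2.045533. H(P,Q) = 0.060259 + 2.045533 = 2.1058

2.1058 bits


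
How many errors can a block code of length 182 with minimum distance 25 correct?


Correction capability = floor((d-1)/2) = floor((25-1)/2) = 12

12 errors


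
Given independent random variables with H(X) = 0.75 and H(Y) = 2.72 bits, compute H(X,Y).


For independent variables, H(X,Y) = H(X) + H(Y) = 0.75 + 2.72 = 3.47

3.47 bits


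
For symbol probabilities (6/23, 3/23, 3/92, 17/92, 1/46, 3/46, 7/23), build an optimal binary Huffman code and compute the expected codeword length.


Huffman construction (repeatedly merge the two least-probable nodes; each merge adds 1 bit to every symbol beneath it): 1/46 + 3/92 = 5/92; 5/92 + 3/46 = 11/92; 11/92 + 3/23 = 1/4; 17/92 + 1/4 = 10/23; 6/23 + 7/23 = 13/23; 10/23 + 13/23 = 1. Resulting codeword lengths (in the order the probabilities were given): (2, 3, 5, 2, 5, 4, 2). L_avg = sum(p_i * l_i) = 6/23*2 + 3/23*3 + 3/92*5 + 17/92*2 + 1/46*5 + 3/46*4 + 7/23*2 = 223/92 = 2.4239

2.4239 bits


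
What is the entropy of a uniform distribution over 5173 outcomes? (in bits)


H = log2(n) = log2(5173) = 12.3368

12.3368 bits


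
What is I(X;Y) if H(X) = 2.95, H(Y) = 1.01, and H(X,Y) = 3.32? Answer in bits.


I(X;Y) = H(X) + H(Y) - H(X,Y) = 2.95 + 1.01 - 3.32 = 0.64

0.64 bits


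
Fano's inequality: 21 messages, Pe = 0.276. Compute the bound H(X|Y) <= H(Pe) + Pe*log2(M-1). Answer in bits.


H(Pe) = -Pe*log2(Pe) - (1-Pe)*log2(1-Pe) = -0.276*log2(0.276) - 0.724*log2(0.724) = 0.512604 + 0.337339 = 0.8499. Pe*log2(M-1) = 0.276*log2(20) = 1.192852. Bound = H(Pe) + Pe*log2(M-1) = 0.512604 + 0.337339 + 1.192852 = 2.0428

2.0428 bits


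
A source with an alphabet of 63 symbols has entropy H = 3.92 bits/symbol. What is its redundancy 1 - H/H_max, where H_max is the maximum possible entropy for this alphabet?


H_max = log2(K) = log2(63) = 5.9773 bits/symbol. Redundancy = 1 - H/H_max = 1 - 3.92/5.9773 = 1 - 0.6558 = 0.3442

0.3442


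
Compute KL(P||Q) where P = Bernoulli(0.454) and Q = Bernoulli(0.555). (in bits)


KL = p*log2(p/q) + (1-p)*log2((1-p)/(1-q)) = 0.454*log2(0.454/0.555) + 0.546*log2(0.546/0.445) = 0.0296

0.0296 bits


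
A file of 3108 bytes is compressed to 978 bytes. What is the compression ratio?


Ratio = original / compressed = 3108 / 978 = 3.1779

3.1779


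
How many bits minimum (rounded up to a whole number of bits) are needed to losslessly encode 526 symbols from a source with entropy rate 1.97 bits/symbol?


Minimum bits >= n * H = 526 * 1.97 = 1036.22, rounded up to a whole number of bits = 1037

1037 bits


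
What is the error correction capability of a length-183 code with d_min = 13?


Correction capability = floor((d-1)/2) = floor((13-1)/2) = 6

6 errors


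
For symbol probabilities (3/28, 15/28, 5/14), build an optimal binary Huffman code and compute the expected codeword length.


Huffman construction (repeatedly merge the two least-probable nodes; each merge adds 1 bit to every symbol beneath it): 3/28 + 5/14 = 13/28; 13/28 + 15/28 = 1. Resulting codeword lengths (in the order the probabilities were given): (2, 1, 2). L_avg = sum(p_i * l_i) = 3/28*2 + 15/28*1 + 5/14*2 = 41/28 = 1.4643

1.4643 bits


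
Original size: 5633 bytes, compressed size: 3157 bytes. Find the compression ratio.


Ratio = original / compressed = 5633 / 3157 = 1.7843

1.7843


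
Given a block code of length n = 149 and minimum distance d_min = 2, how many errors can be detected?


Detection capability = d_min - 1 = 2 - 1 = 1

1 errors


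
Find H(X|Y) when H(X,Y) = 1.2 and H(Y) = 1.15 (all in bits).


H(X|Y) = H(X,Y) - H(Y) = 1.2 - 1.15 = 0.05

0.05 bits


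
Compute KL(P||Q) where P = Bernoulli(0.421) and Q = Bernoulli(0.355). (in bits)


KL = p*log2(p/q) + (1-p)*log2((1-p)/(1-q)) = 0.421*log2(0.421/0.355) + 0.579*log2(0.579/0.645) = 0.0134

0.0134 bits


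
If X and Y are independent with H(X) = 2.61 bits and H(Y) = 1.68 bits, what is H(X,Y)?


For independent variables, H(X,Y) = H(X) + H(Y) = 2.61 + 1.68 = 4.29

4.29 bits


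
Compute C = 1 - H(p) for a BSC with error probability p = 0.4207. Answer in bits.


H(p) = -p*log2(p) - (1-p)*log2(1-p) = -0.4207*log2(0.4207) - 0.5793*log2(0.5793) = 0.525512 + 0.456267 = 0.9818. C = 1 - H(p) = 1 - 0.9818 = 0.0182

0.0182 bits


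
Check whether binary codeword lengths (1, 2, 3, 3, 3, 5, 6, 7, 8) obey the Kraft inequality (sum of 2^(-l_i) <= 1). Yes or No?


Kraft sum = sum(2^(-l_i)) = 1.1836, need <= 1. Result: violated (a binary prefix-free code with these lengths cannot exist)

No


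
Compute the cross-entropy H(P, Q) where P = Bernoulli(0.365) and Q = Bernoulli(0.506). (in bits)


H(P,Q) = -p*log2(q) - (1-p)*log2(1-q). -0.365*log2(0.506) = 0.358719; -0.635*log2(0.494) = 0.646060. H(P,Q) = 0.358719 + 0.646060 = 1.0048

1.0048 bits


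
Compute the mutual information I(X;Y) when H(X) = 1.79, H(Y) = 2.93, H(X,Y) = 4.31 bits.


I(X;Y) = H(X) + H(Y) - H(X,Y) = 1.79 + 2.93 - 4.31 = 0.41

0.41 bits


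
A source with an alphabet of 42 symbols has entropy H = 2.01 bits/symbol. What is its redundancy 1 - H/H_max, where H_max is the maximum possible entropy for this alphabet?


H_max = log2(K) = log2(42) = 5.3923 bits/symbol. Redundancy = 1 - H/H_max = 1 - 2.01/5.3923 = 1 - 0.3728 = 0.6272

0.6272


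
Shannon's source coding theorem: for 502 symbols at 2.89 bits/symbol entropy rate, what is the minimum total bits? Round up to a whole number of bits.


Minimum bits >= n * H = 502 * 2.89 = 1450.78, rounded up to a whole number of bits = 1451

1451 bits


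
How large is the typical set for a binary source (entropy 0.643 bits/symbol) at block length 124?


log2|A_typical| = nH = 124 * 0.643 = 79.732, so |A_typical| ~ 2^79.732 = 1.004e+24

1.004e+24


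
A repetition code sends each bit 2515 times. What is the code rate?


Rate = k/n = 1/2515

1/2515


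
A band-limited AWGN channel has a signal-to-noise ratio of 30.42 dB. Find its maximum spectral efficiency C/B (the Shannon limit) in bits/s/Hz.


SNR_linear = 10^(30.42/10) = 1101.5393; C/B = log2(1 + SNR_linear) = log2(1 + 1101.5393) = 10.1066

10.1066 bits/s/Hz


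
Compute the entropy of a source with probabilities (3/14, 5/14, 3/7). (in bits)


H = -sum(p_i * log2(p_i)). Terms: -(3/14)*log2(3/14) = 0.476227; -(5/14)*log2(5/14) = 0.530510; -(3/7)*log2(3/7) = 0.523882. H = 0.476227 + 0.530510 + 0.523882 = 1.5306

1.5306 bits


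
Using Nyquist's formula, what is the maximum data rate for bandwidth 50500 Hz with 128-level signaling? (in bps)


Rate = 2 * B * log2(M) = 2 * 50500 * 7.0 = 707000.0

707000.0 bps


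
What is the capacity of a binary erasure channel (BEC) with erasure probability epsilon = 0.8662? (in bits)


C = 1 - epsilon = 1 - 0.8662 = 0.1338

0.1338 bits


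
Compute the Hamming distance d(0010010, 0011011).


Count differing positions: . . . ^ . . ^ = 2 differences

2


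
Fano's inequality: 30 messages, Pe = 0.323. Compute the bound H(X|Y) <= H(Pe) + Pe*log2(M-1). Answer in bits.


H(Pe) = -Pe*log2(Pe) - (1-Pe)*log2(1-Pe) = -0.323*log2(0.323) - 0.677*log2(0.677) = 0.526617 + 0.380997 = 0.9076. Pe*log2(M-1) = 0.323*log2(29) = 1.569128. Bound = H(Pe) + Pe*log2(M-1) = 0.526617 + 0.380997 + 1.569128 = 2.4767

2.4767 bits


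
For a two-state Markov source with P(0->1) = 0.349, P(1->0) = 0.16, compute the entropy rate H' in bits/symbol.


Stationary distribution: pi_0 = p10/(p01+p10) = 0.3143, pi_1 = 0.6857. Entropy rate H' = pi_0*H(p01) + pi_1*H(p10) = 0.3143*0.9332 + 0.6857*0.6343 = 0.7283

0.7283 bits/symbol


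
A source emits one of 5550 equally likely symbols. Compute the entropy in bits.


H = log2(n) = log2(5550) = 12.4383

12.4383 bits


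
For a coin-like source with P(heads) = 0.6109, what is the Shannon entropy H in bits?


H = -p*log2(p) - (1-p)*log2(1-p). -0.6109*log2(0.6109) = 0.434345; -0.3891*log2(0.3891) = 0.529871. H = 0.434345 + 0.529871 = 0.9642

0.9642 bits


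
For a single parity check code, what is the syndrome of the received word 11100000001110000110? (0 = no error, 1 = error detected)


Syndrome = XOR of all bits = 1 XOR 1 XOR 1 XOR 0 XOR 0 XOR 0 XOR 0 XOR 0 XOR 0 XOR 0 XOR 1 XOR 1 XOR 1 XOR 0 XOR 0 XOR 0 XOR 0 XOR 1 XOR 1 XOR 0 = 0

0


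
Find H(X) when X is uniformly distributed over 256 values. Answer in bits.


H = log2(n) = log2(256) = 8.0

8.0 bits


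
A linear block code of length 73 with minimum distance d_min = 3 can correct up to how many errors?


Correction capability = floor((d-1)/2) = floor((3-1)/2) = 1

1 errors


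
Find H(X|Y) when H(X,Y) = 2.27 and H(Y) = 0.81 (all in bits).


H(X|Y) = H(X,Y) - H(Y) = 2.27 - 0.81 = 1.46

1.46 bits


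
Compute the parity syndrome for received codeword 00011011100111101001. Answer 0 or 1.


Syndrome = XOR of all bits = 0 XOR 0 XOR 0 XOR 1 XOR 1 XOR 0 XOR 1 XOR 1 XOR 1 XOR 0 XOR 0 XOR 1 XOR 1 XOR 1 XOR 1 XOR 0 XOR 1 XOR 0 XOR 0 XOR 1 = 1

1


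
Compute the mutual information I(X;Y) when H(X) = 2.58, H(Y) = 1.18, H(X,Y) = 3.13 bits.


I(X;Y) = H(X) + H(Y) - H(X,Y) = 2.58 + 1.18 - 3.13 = 0.63

0.63 bits


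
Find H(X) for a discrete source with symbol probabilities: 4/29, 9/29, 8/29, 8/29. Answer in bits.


H = -sum(p_i * log2(p_i)). Terms: -(4/29)*log2(4/29) = 0.394204; -(9/29)*log2(9/29) = 0.523879; -(8/29)*log2(8/29) = 0.512546; -(8/29)*log2(8/29) = 0.512546. H = 0.394204 + 0.523879 + 0.512546 + 0.512546 = 1.9432

1.9432 bits


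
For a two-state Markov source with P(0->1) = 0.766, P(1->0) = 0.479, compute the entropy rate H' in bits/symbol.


Stationary distribution: pi_0 = p10/(p01+p10) = 0.3847, pi_1 = 0.6153. Entropy rate H' = pi_0*H(p01) + pi_1*H(p10) = 0.3847*0.7849 + 0.6153*0.9987 = 0.9165

0.9165 bits/symbol


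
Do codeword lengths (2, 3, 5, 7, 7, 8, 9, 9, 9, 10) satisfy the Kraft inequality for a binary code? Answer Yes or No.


Kraft sum = sum(2^(-l_i)) = 0.4326, need <= 1. Result: satisfied (a binary prefix-free code with these lengths exists)

Yes


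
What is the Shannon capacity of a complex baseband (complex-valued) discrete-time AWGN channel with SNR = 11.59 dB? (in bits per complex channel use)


SNR_linear = 10^(11.59/10) = 14.4212; C = log2(1 + SNR_linear) = log2(1 + 14.4212) = 3.9468

3.9468 bits/channel use


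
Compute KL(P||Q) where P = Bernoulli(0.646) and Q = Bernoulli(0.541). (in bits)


KL = p*log2(p/q) + (1-p)*log2((1-p)/(1-q)) = 0.646*log2(0.646/0.541) + 0.354*log2(0.354/0.459) = 0.0327

0.0327 bits


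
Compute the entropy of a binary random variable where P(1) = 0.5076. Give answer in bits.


H = -p*log2(p) - (1-p)*log2(1-p). -0.5076*log2(0.5076) = 0.496553; -0.4924*log2(0.4924) = 0.503281. H = 0.496553 + 0.503281 = 0.9998

0.9998 bits


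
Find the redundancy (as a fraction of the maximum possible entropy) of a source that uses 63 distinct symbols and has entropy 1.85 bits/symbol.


H_max = log2(K) = log2(63) = 5.9773 bits/symbol. Redundancy = 1 - H/H_max = 1 - 1.85/5.9773 = 1 - 0.3095 = 0.6905

0.6905


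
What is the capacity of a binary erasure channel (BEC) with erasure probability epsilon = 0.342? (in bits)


C = 1 - epsilon = 1 - 0.342 = 0.658

0.658 bits


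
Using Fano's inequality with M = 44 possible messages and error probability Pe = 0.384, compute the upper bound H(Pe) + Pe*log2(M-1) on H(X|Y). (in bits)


H(Pe) = -Pe*log2(Pe) - (1-Pe)*log2(1-Pe) = -0.384*log2(0.384) - 0.616*log2(0.616) = 0.530236 + 0.430583 = 0.9608. Pe*log2(M-1) = 0.384*log2(43) = 2.083686. Bound = H(Pe) + Pe*log2(M-1) = 0.530236 + 0.430583 + 2.083686 = 3.0445

3.0445 bits


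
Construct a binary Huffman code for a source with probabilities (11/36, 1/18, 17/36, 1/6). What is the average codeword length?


Huffman construction (repeatedly merge the two least-probable nodes; each merge adds 1 bit to every symbol beneath it): 1/18 + 1/6 = 2/9; 2/9 + 11/36 = 19/36; 17/36 + 19/36 = 1. Resulting codeword lengths (in the order the probabilities were given): (2, 3, 1, 3). L_avg = sum(p_i * l_i) = 11/36*2 + 1/18*3 + 17/36*1 + 1/6*3 = 7/4 = 1.75

1.75 bits


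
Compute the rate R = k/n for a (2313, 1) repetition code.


Rate = k/n = 1/2313

1/2313


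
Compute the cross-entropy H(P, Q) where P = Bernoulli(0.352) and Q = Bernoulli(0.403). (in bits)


H(P,Q) = -p*log2(q) - (1-p)*log2(1-q). -0.352*log2(0.403) = 0.461524; -0.648*log2(0.597) = 0.482240. H(P,Q) = 0.461524 + 0.482240 = 0.9438

0.9438 bits


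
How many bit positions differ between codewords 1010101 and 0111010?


Count differing positions: ^ ^ . ^ ^ ^ ^ = 6 differences

6


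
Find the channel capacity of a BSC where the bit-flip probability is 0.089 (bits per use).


H(p) = -p*log2(p) - (1-p)*log2(1-p) = -0.089*log2(0.089) - 0.911*log2(0.911) = 0.310615 + 0.122509 = 0.4331. C = 1 - H(p) = 1 - 0.4331 = 0.5669

0.5669 bits


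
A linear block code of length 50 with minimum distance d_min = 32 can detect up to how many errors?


Detection capability = d_min - 1 = 32 - 1 = 31

31 errors


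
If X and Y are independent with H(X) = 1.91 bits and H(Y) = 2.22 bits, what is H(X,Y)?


For independent variables, H(X,Y) = H(X) + H(Y) = 1.91 + 2.22 = 4.13

4.13 bits


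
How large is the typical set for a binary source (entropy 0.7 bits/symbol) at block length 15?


log2|A_typical| = nH = 15 * 0.7 = 10.5, so |A_typical| ~ 2^10.5 = 1.448e+03

1.448e+03


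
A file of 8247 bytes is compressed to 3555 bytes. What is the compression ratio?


Ratio = original / compressed = 8247 / 3555 = 2.3198

2.3198


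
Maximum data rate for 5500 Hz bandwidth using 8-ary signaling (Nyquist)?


Rate = 2 * B * log2(M) = 2 * 5500 * 3.0 = 33000.0

33000.0 bps


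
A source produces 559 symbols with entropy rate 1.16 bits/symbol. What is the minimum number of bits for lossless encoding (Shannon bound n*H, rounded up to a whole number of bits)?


Minimum bits >= n * H = 559 * 1.16 = 648.44, rounded up to a whole number of bits = 649

649 bits


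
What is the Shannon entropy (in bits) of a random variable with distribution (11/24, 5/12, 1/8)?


H = -sum(p_i * log2(p_i)). Terms: -(11/24)*log2(11/24) = 0.515868; -(5/12)*log2(5/12) = 0.526264; -(1/8)*log2(1/8) = 0.375000. H = 0.515868 + 0.526264 + 0.375000 = 1.4171

1.4171 bits


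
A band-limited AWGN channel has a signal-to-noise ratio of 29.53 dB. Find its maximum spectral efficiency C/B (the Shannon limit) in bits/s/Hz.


SNR_linear = 10^(29.53/10) = 897.4288; C/B = log2(1 + SNR_linear) = log2(1 + 897.4288) = 9.8113

9.8113 bits/s/Hz


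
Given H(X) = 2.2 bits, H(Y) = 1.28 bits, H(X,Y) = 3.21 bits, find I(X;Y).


I(X;Y) = H(X) + H(Y) - H(X,Y) = 2.2 + 1.28 - 3.21 = 0.27

0.27 bits


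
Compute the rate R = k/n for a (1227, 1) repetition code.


Rate = k/n = 1/1227

1/1227


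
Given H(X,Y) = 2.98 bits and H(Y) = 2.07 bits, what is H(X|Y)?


H(X|Y) = H(X,Y) - H(Y) = 2.98 - 2.07 = 0.91

0.91 bits


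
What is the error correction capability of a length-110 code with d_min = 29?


Correction capability = floor((d-1)/2) = floor((29-1)/2) = 14

14 errors


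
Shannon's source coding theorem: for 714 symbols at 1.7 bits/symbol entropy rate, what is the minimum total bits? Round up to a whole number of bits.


Minimum bits >= n * H = 714 * 1.7 = 1213.8, rounded up to a whole number of bits = 1214

1214 bits
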